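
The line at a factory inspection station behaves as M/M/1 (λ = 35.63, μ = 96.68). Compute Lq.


ρ = 35.63/96.68 = 0.3685
Lq = ρ²/(1−ρ) = 0.1358/0.6315 = 0.2151

Final: 0.2151


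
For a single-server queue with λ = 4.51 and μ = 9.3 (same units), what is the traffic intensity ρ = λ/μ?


ρ = λ/μ = 4.51/9.3 = 0.4849

Final: 0.4849


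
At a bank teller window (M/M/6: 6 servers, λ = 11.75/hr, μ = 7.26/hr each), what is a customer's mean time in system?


a = 1.6185; ρ = 0.2697; P₀ = 0.198124
Lq = P₀·a^c·ρ/(c!(1−ρ)²) = 0.002502
Wq = Lq/λ = 0.002502/11.75 = 0.0002129 hr
W = Wq + 1/μ = 0.0002129 + 0.13774 = 0.13795 hr

Final: 0.13795 hr


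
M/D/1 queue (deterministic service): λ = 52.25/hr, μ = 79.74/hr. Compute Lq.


ρ = 52.25/79.74 = 0.6553
M/D/1: Lq = ρ²/(2(1−ρ)) = 0.4294/(2·0.3447) = 0.62272

Final: 0.62272


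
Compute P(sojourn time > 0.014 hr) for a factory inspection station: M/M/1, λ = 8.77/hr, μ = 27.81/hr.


W ~ Exponential(μ−λ) for M/M/1.
μ − λ = 27.81 − 8.77 = 19.0400
P(W > t) = e^{−(μ−λ)t} = e^{−0.2666} = 0.766010

Final: 0.766010


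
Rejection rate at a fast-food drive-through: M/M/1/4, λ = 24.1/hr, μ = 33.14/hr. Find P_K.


ρ = λ/μ = 24.1/33.14 = 0.7272
P_K = (1−ρ)ρ^K/(1−ρ^(K+1)) = (0.2728·0.279678)/(1 − 0.203387)
= 0.076291/0.796613 = 0.095769

Final: 0.095769


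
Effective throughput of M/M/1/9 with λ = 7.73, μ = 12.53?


ρ = 0.6169; P_K = (1−ρ)ρ^9/(1−ρ^10) = 0.004998
λ_eff = λ(1 − P_K) = 7.73·(1 − 0.004998) = 7.73·0.995002 = 7.6914 /hr

Final: 7.6914 /hr


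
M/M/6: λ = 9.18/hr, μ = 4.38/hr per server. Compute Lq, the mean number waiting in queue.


a = λ/μ = 2.0959; ρ = a/6 = 0.3493
P₀ = 0.122719
Lq = P₀·a^c·ρ / (c!·(1−ρ)²) = 0.122719·84.76400·0.3493/(720·0.42339)
= 0.01192

Final: 0.01192


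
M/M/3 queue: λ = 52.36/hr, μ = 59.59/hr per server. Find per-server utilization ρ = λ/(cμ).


ρ = λ/(cμ) = 52.36/(3·59.59) = 52.36/178.77 = 0.2929

Final: 0.2929


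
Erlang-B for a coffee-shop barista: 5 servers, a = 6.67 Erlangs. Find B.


B(c,a) = (a^c/c!) / Σ_{k=0}^{c} a^k/k!
a^5/5! = 110.013992
Σ terms (k=0..5): 1.00000 + 6.67000 + 22.24445 + 49.45683 + 82.46926 + 110.01399 = 271.854528
B = 110.013992/271.854528 = 0.404680

Final: 0.404680


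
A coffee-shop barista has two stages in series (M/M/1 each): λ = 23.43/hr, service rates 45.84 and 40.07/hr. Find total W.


Each node sees arrival rate λ = 23.43/hr (tandem ⇒ throughput preserved).
W₁ = 1/(μ₁−λ) = 1/(45.84−23.43) = 0.04462 hr
W₂ = 1/(μ₂−λ) = 1/(40.07−23.43) = 0.06010 hr
W_total = W₁ + W₂ = 0.04462 + 0.06010 = 0.10472 hr

Final: 0.10472 hr


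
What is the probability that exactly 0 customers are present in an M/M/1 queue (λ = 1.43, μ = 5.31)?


ρ = 1.43/5.31 = 0.2693
P_n = (1−ρ)·ρ^n = (1 − 0.2693)·0.2693^0 = 0.7307·1.000000 = 0.730697

Final: 0.730697


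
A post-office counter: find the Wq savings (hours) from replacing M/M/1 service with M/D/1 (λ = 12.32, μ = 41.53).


ρ = 12.32/41.53 = 0.2967
Wq(M/M/1) = ρ/(μ−λ) = 0.2967/29.21 = 0.01016 hr
Wq(M/D/1) = ρ/(2(μ−λ)) = 0.005078 hr
Savings = 0.01016 − 0.005078 = 0.005078 hr

Final: 0.005078 hr


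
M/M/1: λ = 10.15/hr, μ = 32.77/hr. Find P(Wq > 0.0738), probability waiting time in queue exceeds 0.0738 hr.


ρ = 10.15/32.77 = 0.3097
P(Wq > t) = ρ·e^{−(μ−λ)t} = 0.3097·e^{−1.6694}
= 0.3097·0.188368 = 0.058344

Final: 0.058344


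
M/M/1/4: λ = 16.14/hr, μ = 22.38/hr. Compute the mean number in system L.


ρ = 16.14/22.38 = 0.7212
L = ρ[1 − (K+1)ρ^K + Kρ^(K+1)] / [(1−ρ)(1−ρ^(K+1))]
Numerator: 0.7212·(1 − 5·0.270504 + 4·0.195082) = 0.308526
Denominator: (0.2788)·(0.804918) = 0.224428
L = 0.308526/0.224428 = 1.3747

Final: 1.3747


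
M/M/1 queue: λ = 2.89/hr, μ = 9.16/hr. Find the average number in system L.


ρ = λ/μ = 2.89/9.16 = 0.3155
L = ρ/(1−ρ) = 0.3155/(1 − 0.3155) = 0.3155/0.6845 = 0.4609

Final: 0.4609


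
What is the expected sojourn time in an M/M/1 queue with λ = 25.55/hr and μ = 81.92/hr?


W = 1/(μ−λ) = 1/(81.92 − 25.55) = 1/56.37 = 0.01774 hr

Final: 0.01774 hr


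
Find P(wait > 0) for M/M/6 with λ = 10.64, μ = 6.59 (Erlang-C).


a = λ/μ = 1.6146; ρ = a/6 = 0.2691
P₀ = 0.198898 (from M/M/c formula)
C(c,a) = [a^c/(c!(1−ρ))]·P₀ = [17.71484/(720·0.7309)]·0.198898
= 0.03366·0.198898 = 0.006695

Final: 0.006695


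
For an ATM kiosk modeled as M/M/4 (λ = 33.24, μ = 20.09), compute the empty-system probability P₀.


a = λ/μ = 33.24/20.09 = 1.6546; ρ = a/c = 0.4136
Σ_{k=0}^{3} a^k/k! (terms k=0..3) = 1.00000 + 1.65455 + 1.36878 + 0.75490 = 4.77823
Tail: a^4/(4!(1−ρ)) = 7.49418/(24·0.5864) = 0.53253
P₀ = 1/(4.77823 + 0.53253) = 1/5.31077 = 0.188297

Final: 0.188297


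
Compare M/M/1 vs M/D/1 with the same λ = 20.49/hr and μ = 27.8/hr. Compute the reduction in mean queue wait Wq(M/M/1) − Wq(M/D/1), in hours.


ρ = 20.49/27.8 = 0.7371
Wq(M/M/1) = ρ/(μ−λ) = 0.7371/7.31 = 0.10083 hr
Wq(M/D/1) = ρ/(2(μ−λ)) = 0.05041 hr
Savings = 0.10083 − 0.05041 = 0.05041 hr

Final: 0.05041 hr


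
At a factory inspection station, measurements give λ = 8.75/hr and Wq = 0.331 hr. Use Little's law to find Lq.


Lq = λWq = 8.75·0.331 = 2.8963

Final: 2.8963


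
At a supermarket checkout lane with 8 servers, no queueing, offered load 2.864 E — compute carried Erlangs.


B(8,2.864) = 0.006422 (Erlang-B)
Carried load = a(1 − B) = 2.864·(1 − 0.006422) = 2.864·0.993578 = 2.8456 E

Final: 2.8456 Erlangs


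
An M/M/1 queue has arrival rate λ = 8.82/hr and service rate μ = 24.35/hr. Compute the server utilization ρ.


ρ = λ/μ = 8.82/24.35 = 0.3622

Final: 0.3622


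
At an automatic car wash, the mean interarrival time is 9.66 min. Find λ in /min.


λ = 1/(interarrival time) in consistent units.
1 minute = 1 min, so λ = 1/9.66 = 0.1035 per minute

Final: 0.1035 /min


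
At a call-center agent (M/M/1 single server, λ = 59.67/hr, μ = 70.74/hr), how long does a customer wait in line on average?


ρ = 59.67/70.74 = 0.8435
Wq = ρ/(μ−λ) = 0.8435/(70.74 − 59.67) = 0.8435/11.07 = 0.07620 hr

Final: 0.07620 hr


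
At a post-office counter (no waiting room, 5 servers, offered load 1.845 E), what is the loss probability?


B(c,a) = (a^c/c!) / Σ_{k=0}^{c} a^k/k!
a^5/5! = 0.178156
Σ terms (k=0..5): 1.00000 + 1.84500 + 1.70201 + 1.04674 + 0.48281 + 0.17816 = 6.254714
B = 0.178156/6.254714 = 0.028483

Final: 0.028483


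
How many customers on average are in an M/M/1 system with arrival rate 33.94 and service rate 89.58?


ρ = λ/μ = 33.94/89.58 = 0.3789
L = ρ/(1−ρ) = 0.3789/(1 − 0.3789) = 0.3789/0.6211 = 0.6100

Final: 0.6100


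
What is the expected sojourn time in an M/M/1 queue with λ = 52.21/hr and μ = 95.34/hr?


W = 1/(μ−λ) = 1/(95.34 − 52.21) = 1/43.13 = 0.02319 hr

Final: 0.02319 hr


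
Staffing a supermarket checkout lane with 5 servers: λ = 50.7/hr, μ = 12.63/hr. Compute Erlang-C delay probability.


a = λ/μ = 4.0143; ρ = a/5 = 0.8029
P₀ = 0.012701 (from M/M/c formula)
C(c,a) = [a^c/(c!(1−ρ))]·P₀ = [1042.37274/(120·0.1971)]·0.012701
= 44.06013·0.012701 = 0.559621

Final: 0.559621


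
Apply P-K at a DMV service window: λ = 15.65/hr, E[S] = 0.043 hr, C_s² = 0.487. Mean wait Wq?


ρ = λ·E[S] = 15.65·0.043 = 0.6729
E[S²] = E[S]²(1+C_s²) = 0.043²·(1+0.487) = 0.002749
Wq = λ·E[S²]/(2(1−ρ)) = 15.65·0.002749/(2·0.3271) = 0.06578 hr

Final: 0.06578 hr


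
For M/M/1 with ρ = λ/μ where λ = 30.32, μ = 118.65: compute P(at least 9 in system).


ρ = 30.32/118.65 = 0.2555
P(N ≥ n) = ρ^n = 0.2555^9 = 0.000004647

Final: 0.000004647


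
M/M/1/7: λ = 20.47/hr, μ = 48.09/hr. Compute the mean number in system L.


ρ = 20.47/48.09 = 0.4257
L = ρ[1 − (K+1)ρ^K + Kρ^(K+1)] / [(1−ρ)(1−ρ^(K+1))]
Numerator: 0.4257·(1 − 8·0.002532 + 7·0.001078) = 0.420250
Denominator: (0.5743)·(0.998922) = 0.573721
L = 0.420250/0.573721 = 0.7325

Final: 0.7325


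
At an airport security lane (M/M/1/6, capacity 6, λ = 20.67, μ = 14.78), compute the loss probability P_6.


ρ = λ/μ = 20.67/14.78 = 1.3985
P_K = (1−ρ)ρ^K/(1−ρ^(K+1)) = (-0.3985·7.481630)/(1 − 10.463146)
= -2.981516/-9.463146 = 0.315066

Final: 0.315066


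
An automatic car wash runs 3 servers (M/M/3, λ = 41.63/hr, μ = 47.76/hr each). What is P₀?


a = λ/μ = 41.63/47.76 = 0.8716; ρ = a/c = 0.2905
Σ_{k=0}^{2} a^k/k! (terms k=0..2) = 1.00000 + 0.87165 + 0.37989 = 2.25154
Tail: a^3/(3!(1−ρ)) = 0.66226/(6·0.7095) = 0.15558
P₀ = 1/(2.25154 + 0.15558) = 1/2.40712 = 0.415435

Final: 0.415435


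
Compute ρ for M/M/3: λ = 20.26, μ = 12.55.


ρ = λ/(cμ) = 20.26/(3·12.55) = 20.26/37.65 = 0.5381

Final: 0.5381


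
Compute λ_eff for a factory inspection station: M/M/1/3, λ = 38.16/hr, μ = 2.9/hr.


ρ = 13.1586; P_K = (1−ρ)ρ^3/(1−ρ^4) = 0.924035
λ_eff = λ(1 − P_K) = 38.16·(1 − 0.924035) = 38.16·0.075965 = 2.8988 /hr

Final: 2.8988 /hr


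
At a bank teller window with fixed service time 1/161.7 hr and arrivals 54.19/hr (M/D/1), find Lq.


ρ = 54.19/161.7 = 0.3351
M/D/1: Lq = ρ²/(2(1−ρ)) = 0.1123/(2·0.6649) = 0.08446

Final: 0.08446


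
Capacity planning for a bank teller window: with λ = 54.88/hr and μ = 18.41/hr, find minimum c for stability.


Stability requires cμ > λ ⇔ c > λ/μ.
λ/μ = 54.88/18.41 = 2.9810
Minimum integer c = ⌊2.9810⌋ + 1 = 3
Check: 3·18.41 = 55.23 > 54.88, while 2·18.41 = 36.82 ≤ 54.88

Final: 3 servers


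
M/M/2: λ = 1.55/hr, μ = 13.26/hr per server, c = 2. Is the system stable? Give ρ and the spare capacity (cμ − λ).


Total capacity cμ = 2·13.26 = 26.52/hr
ρ = λ/(cμ) = 1.55/26.52 = 0.05845
Stable ⇔ ρ < 1: YES
Spare capacity = cμ − λ = 26.52 − 1.55 = 24.97/hr

Final: ρ = 0.05845; stable; margin = 24.97/hr


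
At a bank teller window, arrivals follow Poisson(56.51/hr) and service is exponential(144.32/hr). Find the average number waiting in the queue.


ρ = 56.51/144.32 = 0.3916
Lq = ρ²/(1−ρ) = 0.1533/0.6084 = 0.2520

Final: 0.2520


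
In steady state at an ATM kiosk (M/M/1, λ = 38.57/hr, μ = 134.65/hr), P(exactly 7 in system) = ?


ρ = 38.57/134.65 = 0.2864
P_n = (1−ρ)·ρ^n = (1 − 0.2864)·0.2864^7 = 0.7136·0.0001582 = 0.0001129

Final: 0.0001129


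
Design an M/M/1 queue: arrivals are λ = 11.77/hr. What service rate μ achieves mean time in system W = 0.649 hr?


W = 1/(μ−λ) ⇒ μ − λ = 1/W = 1/0.649 = 1.5408
μ = λ + 1/W = 11.77 + 1.5408 = 13.3108 per hr

Final: 13.3108 /hr


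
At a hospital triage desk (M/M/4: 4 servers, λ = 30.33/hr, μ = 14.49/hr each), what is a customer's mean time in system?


a = 2.0932; ρ = 0.5233; P₀ = 0.117783
Lq = P₀·a^c·ρ/(c!(1−ρ)²) = 0.21693
Wq = Lq/λ = 0.21693/30.33 = 0.007152 hr
W = Wq + 1/μ = 0.007152 + 0.06901 = 0.07617 hr

Final: 0.07617 hr


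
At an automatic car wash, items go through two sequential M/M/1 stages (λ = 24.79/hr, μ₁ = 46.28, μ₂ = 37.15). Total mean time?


Each node sees arrival rate λ = 24.79/hr (tandem ⇒ throughput preserved).
W₁ = 1/(μ₁−λ) = 1/(46.28−24.79) = 0.04653 hr
W₂ = 1/(μ₂−λ) = 1/(37.15−24.79) = 0.08091 hr
W_total = W₁ + W₂ = 0.04653 + 0.08091 = 0.12744 hr

Final: 0.12744 hr


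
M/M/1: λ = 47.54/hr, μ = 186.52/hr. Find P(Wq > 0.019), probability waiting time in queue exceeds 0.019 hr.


ρ = 47.54/186.52 = 0.2549
P(Wq > t) = ρ·e^{−(μ−λ)t} = 0.2549·e^{−2.6406}
= 0.2549·0.071317 = 0.018177

Final: 0.018177


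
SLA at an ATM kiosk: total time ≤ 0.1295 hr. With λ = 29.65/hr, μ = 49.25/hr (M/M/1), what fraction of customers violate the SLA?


W ~ Exponential(μ−λ) for M/M/1.
μ − λ = 49.25 − 29.65 = 19.6000
P(W > t) = e^{−(μ−λ)t} = e^{−2.5382} = 0.079008

Final: 0.079008


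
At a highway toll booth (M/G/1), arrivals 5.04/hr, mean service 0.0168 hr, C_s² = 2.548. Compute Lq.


ρ = λ·E[S] = 5.04·0.0168 = 0.08467
Lq = ρ²(1+C_s²)/(2(1−ρ)) = 0.007169·(1+2.548)/(2·0.9153)
= 0.007169·3.5480/1.8307 = 0.01389

Final: 0.01389


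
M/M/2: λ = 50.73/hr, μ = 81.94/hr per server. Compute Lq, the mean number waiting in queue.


a = λ/μ = 0.6191; ρ = a/2 = 0.3096
P₀ = 0.527235
Lq = P₀·a^c·ρ / (c!·(1−ρ)²) = 0.527235·0.38330·0.3096/(2·0.47671)
= 0.06561

Final: 0.06561


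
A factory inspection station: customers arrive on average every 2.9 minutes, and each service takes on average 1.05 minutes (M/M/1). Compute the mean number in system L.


λ = 60/2.9 = 20.6897 /hr
μ = 60/1.05 = 57.1429 /hr
ρ = λ/μ = 20.6897/57.1429 = 0.3621
L = ρ/(1−ρ) = 0.3621/0.6379 = 0.5676

Final: 0.5676


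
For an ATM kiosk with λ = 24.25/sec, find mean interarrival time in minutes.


Mean interarrival time = 1/λ = 1/24.25 second = 0.04124 second
In minutes: 0.04124 × 0.0166667 = 0.0006873 min

Final: 0.0006873 min


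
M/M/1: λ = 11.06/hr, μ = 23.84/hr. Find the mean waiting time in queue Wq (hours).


ρ = 11.06/23.84 = 0.4639
Wq = ρ/(μ−λ) = 0.4639/(23.84 − 11.06) = 0.4639/12.78 = 0.03630 hr

Final: 0.03630 hr


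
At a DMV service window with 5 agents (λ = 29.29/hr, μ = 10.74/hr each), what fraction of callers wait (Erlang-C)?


a = λ/μ = 2.7272; ρ = a/5 = 0.5454
P₀ = 0.062904 (from M/M/c formula)
C(c,a) = [a^c/(c!(1−ρ))]·P₀ = [150.86047/(120·0.4546)]·0.062904
= 2.76567·0.062904 = 0.173973

Final: 0.173973


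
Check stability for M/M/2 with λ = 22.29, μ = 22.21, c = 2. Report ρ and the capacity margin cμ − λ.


Total capacity cμ = 2·22.21 = 44.42/hr
ρ = λ/(cμ) = 22.29/44.42 = 0.5018
Stable ⇔ ρ < 1: YES
Spare capacity = cμ − λ = 44.42 − 22.29 = 22.13/hr

Final: ρ = 0.5018; stable; margin = 22.13/hr


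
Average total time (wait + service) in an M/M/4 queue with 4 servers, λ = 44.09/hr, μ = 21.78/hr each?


a = 2.0243; ρ = 0.5061; P₀ = 0.127024
Lq = P₀·a^c·ρ/(c!(1−ρ)²) = 0.18438
Wq = Lq/λ = 0.18438/44.09 = 0.004182 hr
W = Wq + 1/μ = 0.004182 + 0.04591 = 0.05010 hr

Final: 0.05010 hr


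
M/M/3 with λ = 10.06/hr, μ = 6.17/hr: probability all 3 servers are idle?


a = λ/μ = 10.06/6.17 = 1.6305; ρ = a/c = 0.5435
Σ_{k=0}^{2} a^k/k! (terms k=0..2) = 1.00000 + 1.63047 + 1.32922 = 3.95969
Tail: a^3/(3!(1−ρ)) = 4.33449/(6·0.4565) = 1.58248
P₀ = 1/(3.95969 + 1.58248) = 1/5.54216 = 0.180435

Final: 0.180435


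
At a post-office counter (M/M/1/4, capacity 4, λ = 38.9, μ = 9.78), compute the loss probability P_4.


ρ = λ/μ = 38.9/9.78 = 3.9775
P_K = (1−ρ)ρ^K/(1−ρ^(K+1)) = (-2.9775·250.289705)/(1 − 995.528581)
= -745.238876/-994.528581 = 0.749339

Final: 0.749339


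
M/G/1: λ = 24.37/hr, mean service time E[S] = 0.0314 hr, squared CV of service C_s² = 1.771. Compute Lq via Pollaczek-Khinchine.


ρ = λ·E[S] = 24.37·0.0314 = 0.7652
Lq = ρ²(1+C_s²)/(2(1−ρ)) = 0.5856·(1+1.771)/(2·0.2348)
= 0.5856·2.7710/0.4696 = 3.45551

Final: 3.45551


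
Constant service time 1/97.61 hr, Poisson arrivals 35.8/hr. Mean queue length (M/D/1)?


ρ = 35.8/97.61 = 0.3668
M/D/1: Lq = ρ²/(2(1−ρ)) = 0.1345/(2·0.6332) = 0.10621

Final: 0.10621


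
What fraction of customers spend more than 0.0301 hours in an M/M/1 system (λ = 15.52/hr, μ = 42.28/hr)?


W ~ Exponential(μ−λ) for M/M/1.
μ − λ = 42.28 − 15.52 = 26.7600
P(W > t) = e^{−(μ−λ)t} = e^{−0.8055} = 0.446875

Final: 0.446875


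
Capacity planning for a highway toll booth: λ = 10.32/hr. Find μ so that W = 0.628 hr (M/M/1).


W = 1/(μ−λ) ⇒ μ − λ = 1/W = 1/0.628 = 1.5924
μ = λ + 1/W = 10.32 + 1.5924 = 11.9124 per hr

Final: 11.9124 /hr


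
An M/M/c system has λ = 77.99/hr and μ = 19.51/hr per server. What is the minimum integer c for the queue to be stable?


Stability requires cμ > λ ⇔ c > λ/μ.
λ/μ = 77.99/19.51 = 3.9974
Minimum integer c = ⌊3.9974⌋ + 1 = 4
Check: 4·19.51 = 78.04 > 77.99, while 3·19.51 = 58.53 ≤ 77.99

Final: 4 servers


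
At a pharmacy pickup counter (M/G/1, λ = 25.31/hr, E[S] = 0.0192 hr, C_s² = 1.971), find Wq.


ρ = λ·E[S] = 25.31·0.0192 = 0.4860
E[S²] = E[S]²(1+C_s²) = 0.0192²·(1+1.971) = 0.001095
Wq = λ·E[S²]/(2(1−ρ)) = 25.31·0.001095/(2·0.5140) = 0.02696 hr

Final: 0.02696 hr


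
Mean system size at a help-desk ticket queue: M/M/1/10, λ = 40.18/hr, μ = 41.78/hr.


ρ = 40.18/41.78 = 0.9617
L = ρ[1 − (K+1)ρ^K + Kρ^(K+1)] / [(1−ρ)(1−ρ^(K+1))]
Numerator: 0.9617·(1 − 11·0.676729 + 10·0.650813) = 0.061656
Denominator: (0.03830)·(0.349187) = 0.013372
L = 0.061656/0.013372 = 4.6107

Final: 4.6107


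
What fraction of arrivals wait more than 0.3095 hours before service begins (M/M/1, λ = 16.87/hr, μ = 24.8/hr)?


ρ = 16.87/24.8 = 0.6802
P(Wq > t) = ρ·e^{−(μ−λ)t} = 0.6802·e^{−2.4543}
= 0.6802·0.085920 = 0.058447

Final: 0.058447


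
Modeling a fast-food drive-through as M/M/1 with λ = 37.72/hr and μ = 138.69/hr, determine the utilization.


ρ = λ/μ = 37.72/138.69 = 0.2720

Final: 0.2720


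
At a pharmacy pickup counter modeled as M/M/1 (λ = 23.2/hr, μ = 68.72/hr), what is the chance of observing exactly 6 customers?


ρ = 23.2/68.72 = 0.3376
P_n = (1−ρ)·ρ^n = (1 − 0.3376)·0.3376^6 = 0.6624·0.001481 = 0.0009807

Final: 0.0009807


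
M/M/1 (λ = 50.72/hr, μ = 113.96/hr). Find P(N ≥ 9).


ρ = 50.72/113.96 = 0.4451
P(N ≥ n) = ρ^n = 0.4451^9 = 0.0006852

Final: 0.0006852


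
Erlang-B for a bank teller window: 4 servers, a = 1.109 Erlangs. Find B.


B(c,a) = (a^c/c!) / Σ_{k=0}^{c} a^k/k!
a^4/4! = 0.063025
Σ terms (k=0..4): 1.00000 + 1.10900 + 0.61494 + 0.22732 + 0.06303 = 3.014289
B = 0.063025/3.014289 = 0.020909

Final: 0.020909


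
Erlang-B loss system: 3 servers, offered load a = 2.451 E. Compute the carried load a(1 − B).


B(3,2.451) = 0.275463 (Erlang-B)
Carried load = a(1 − B) = 2.451·(1 − 0.275463) = 2.451·0.724537 = 1.7758 E

Final: 1.7758 Erlangs


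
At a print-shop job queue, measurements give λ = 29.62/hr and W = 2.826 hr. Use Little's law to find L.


L = λW = 29.62·2.826 = 83.7061

Final: 83.7061


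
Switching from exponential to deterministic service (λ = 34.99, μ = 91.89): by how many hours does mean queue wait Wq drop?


ρ = 34.99/91.89 = 0.3808
Wq(M/M/1) = ρ/(μ−λ) = 0.3808/56.90 = 0.006692 hr
Wq(M/D/1) = ρ/(2(μ−λ)) = 0.003346 hr
Savings = 0.006692 − 0.003346 = 0.003346 hr

Final: 0.003346 hr


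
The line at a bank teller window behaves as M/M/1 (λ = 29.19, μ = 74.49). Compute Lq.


ρ = 29.19/74.49 = 0.3919
Lq = ρ²/(1−ρ) = 0.1536/0.6081 = 0.2525

Final: 0.2525


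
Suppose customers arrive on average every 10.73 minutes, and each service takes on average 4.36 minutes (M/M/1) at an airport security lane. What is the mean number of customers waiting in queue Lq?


λ = 60/10.73 = 5.5918 /hr
μ = 60/4.36 = 13.7615 /hr
ρ = λ/μ = 5.5918/13.7615 = 0.4063
Lq = ρ²/(1−ρ) = 0.1651/0.5937 = 0.2781

Final: 0.2781


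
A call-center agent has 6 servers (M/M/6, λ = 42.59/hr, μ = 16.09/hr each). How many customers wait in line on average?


a = λ/μ = 2.6470; ρ = a/6 = 0.4412
P₀ = 0.070301
Lq = P₀·a^c·ρ / (c!·(1−ρ)²) = 0.070301·343.96130·0.4412/(720·0.31230)
= 0.04744

Final: 0.04744


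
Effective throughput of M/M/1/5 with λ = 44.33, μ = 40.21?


ρ = 1.1025; P_K = (1−ρ)ρ^5/(1−ρ^6) = 0.209773
λ_eff = λ(1 − P_K) = 44.33·(1 − 0.209773) = 44.33·0.790227 = 35.0308 /hr

Final: 35.0308 /hr


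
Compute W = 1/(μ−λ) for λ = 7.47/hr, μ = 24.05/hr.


W = 1/(μ−λ) = 1/(24.05 − 7.47) = 1/16.58 = 0.06031 hr

Final: 0.06031 hr


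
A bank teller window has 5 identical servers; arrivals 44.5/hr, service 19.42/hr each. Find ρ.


ρ = λ/(cμ) = 44.5/(5·19.42) = 44.5/97.10 = 0.4583

Final: 0.4583


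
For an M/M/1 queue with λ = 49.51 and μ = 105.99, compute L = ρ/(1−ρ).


ρ = λ/μ = 49.51/105.99 = 0.4671
L = ρ/(1−ρ) = 0.4671/(1 − 0.4671) = 0.4671/0.5329 = 0.8766

Final: 0.8766


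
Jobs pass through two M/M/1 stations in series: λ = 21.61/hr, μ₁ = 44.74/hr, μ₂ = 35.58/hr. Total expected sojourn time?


Each node sees arrival rate λ = 21.61/hr (tandem ⇒ throughput preserved).
W₁ = 1/(μ₁−λ) = 1/(44.74−21.61) = 0.04323 hr
W₂ = 1/(μ₂−λ) = 1/(35.58−21.61) = 0.07158 hr
W_total = W₁ + W₂ = 0.04323 + 0.07158 = 0.11482 hr

Final: 0.11482 hr


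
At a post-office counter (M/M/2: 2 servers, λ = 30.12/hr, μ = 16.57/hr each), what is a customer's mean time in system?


a = 1.8177; ρ = 0.9089; P₀ = 0.047739
Lq = P₀·a^c·ρ/(c!(1−ρ)²) = 8.63190
Wq = Lq/λ = 8.63190/30.12 = 0.28658 hr
W = Wq + 1/μ = 0.28658 + 0.06035 = 0.34693 hr

Final: 0.34693 hr


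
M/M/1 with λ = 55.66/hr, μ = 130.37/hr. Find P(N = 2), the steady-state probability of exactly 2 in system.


ρ = 55.66/130.37 = 0.4269
P_n = (1−ρ)·ρ^n = (1 − 0.4269)·0.4269^2 = 0.5731·0.182277 = 0.104456

Final: 0.104456


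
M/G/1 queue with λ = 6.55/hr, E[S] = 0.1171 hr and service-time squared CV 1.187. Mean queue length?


ρ = λ·E[S] = 6.55·0.1171 = 0.7670
Lq = ρ²(1+C_s²)/(2(1−ρ)) = 0.5883·(1+1.187)/(2·0.2330)
= 0.5883·2.1870/0.4660 = 2.76101

Final: 2.76101


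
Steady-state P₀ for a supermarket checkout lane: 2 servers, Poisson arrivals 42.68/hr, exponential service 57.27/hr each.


a = λ/μ = 42.68/57.27 = 0.7452; ρ = a/c = 0.3726
Σ_{k=0}^{1} a^k/k! (terms k=0..1) = 1.00000 + 0.74524 = 1.74524
Tail: a^2/(2!(1−ρ)) = 0.55539/(2·0.6274) = 0.44262
P₀ = 1/(1.74524 + 0.44262) = 1/2.18787 = 0.457067

Final: 0.457067


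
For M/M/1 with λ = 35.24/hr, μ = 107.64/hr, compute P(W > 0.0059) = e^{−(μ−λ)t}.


W ~ Exponential(μ−λ) for M/M/1.
μ − λ = 107.64 − 35.24 = 72.4000
P(W > t) = e^{−(μ−λ)t} = e^{−0.4272} = 0.652359

Final: 0.652359


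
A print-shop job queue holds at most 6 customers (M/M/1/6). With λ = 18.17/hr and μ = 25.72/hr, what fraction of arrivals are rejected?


ρ = λ/μ = 18.17/25.72 = 0.7065
P_K = (1−ρ)ρ^K/(1−ρ^(K+1)) = (0.2935·0.124309)/(1 − 0.087819)
= 0.036490/0.912181 = 0.040004

Final: 0.040004


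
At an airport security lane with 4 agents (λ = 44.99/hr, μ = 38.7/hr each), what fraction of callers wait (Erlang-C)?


a = λ/μ = 1.1625; ρ = a/4 = 0.2906
P₀ = 0.311778 (from M/M/c formula)
C(c,a) = [a^c/(c!(1−ρ))]·P₀ = [1.82650/(24·0.7094)]·0.311778
= 0.10728·0.311778 = 0.033449

Final: 0.033449


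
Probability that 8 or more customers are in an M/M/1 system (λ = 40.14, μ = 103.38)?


ρ = 40.14/103.38 = 0.3883
P(N ≥ n) = ρ^n = 0.3883^8 = 0.0005166

Final: 0.0005166


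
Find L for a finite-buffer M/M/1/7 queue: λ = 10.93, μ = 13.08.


ρ = 10.93/13.08 = 0.8356
L = ρ[1 − (K+1)ρ^K + Kρ^(K+1)] / [(1−ρ)(1−ρ^(K+1))]
Numerator: 0.8356·(1 − 8·0.284503 + 7·0.237738) = 0.324344
Denominator: (0.1644)·(0.762262) = 0.125295
L = 0.324344/0.125295 = 2.5886

Final: 2.5886


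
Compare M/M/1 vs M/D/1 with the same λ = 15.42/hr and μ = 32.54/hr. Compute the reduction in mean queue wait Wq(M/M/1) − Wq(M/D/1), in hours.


ρ = 15.42/32.54 = 0.4739
Wq(M/M/1) = ρ/(μ−λ) = 0.4739/17.12 = 0.02768 hr
Wq(M/D/1) = ρ/(2(μ−λ)) = 0.01384 hr
Savings = 0.02768 − 0.01384 = 0.01384 hr

Final: 0.01384 hr


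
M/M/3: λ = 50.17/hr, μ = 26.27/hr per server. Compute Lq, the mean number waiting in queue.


a = λ/μ = 1.9098; ρ = a/3 = 0.6366
P₀ = 0.126136
Lq = P₀·a^c·ρ / (c!·(1−ρ)²) = 0.126136·6.96550·0.6366/(6·0.13206)
= 0.70586

Final: 0.70586


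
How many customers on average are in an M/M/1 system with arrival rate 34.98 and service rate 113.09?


ρ = λ/μ = 34.98/113.09 = 0.3093
L = ρ/(1−ρ) = 0.3093/(1 − 0.3093) = 0.3093/0.6907 = 0.4478

Final: 0.4478


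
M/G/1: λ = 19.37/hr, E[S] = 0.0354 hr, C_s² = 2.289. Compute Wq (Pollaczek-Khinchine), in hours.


ρ = λ·E[S] = 19.37·0.0354 = 0.6857
E[S²] = E[S]²(1+C_s²) = 0.0354²·(1+2.289) = 0.004122
Wq = λ·E[S²]/(2(1−ρ)) = 19.37·0.004122/(2·0.3143) = 0.12701 hr

Final: 0.12701 hr


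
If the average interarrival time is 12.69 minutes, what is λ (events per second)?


λ = 1/(interarrival time) in consistent units.
1 second = 0.0166667 min, so λ = 0.0166667/12.69 = 0.001313 per second

Final: 0.001313 /sec


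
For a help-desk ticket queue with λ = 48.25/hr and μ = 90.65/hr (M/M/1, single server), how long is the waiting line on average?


ρ = 48.25/90.65 = 0.5323
Lq = ρ²/(1−ρ) = 0.2833/0.4677 = 0.6057

Final: 0.6057


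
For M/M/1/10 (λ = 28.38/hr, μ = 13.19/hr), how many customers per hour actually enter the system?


ρ = 2.1516; P_K = (1−ρ)ρ^10/(1−ρ^11) = 0.535353
λ_eff = λ(1 − P_K) = 28.38·(1 − 0.535353) = 28.38·0.464647 = 13.1867 /hr

Final: 13.1867 /hr


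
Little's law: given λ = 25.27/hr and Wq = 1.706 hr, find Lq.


Lq = λWq = 25.27·1.706 = 43.1106

Final: 43.1106


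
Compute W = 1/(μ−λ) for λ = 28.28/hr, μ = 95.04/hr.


W = 1/(μ−λ) = 1/(95.04 − 28.28) = 1/66.76 = 0.01498 hr

Final: 0.01498 hr


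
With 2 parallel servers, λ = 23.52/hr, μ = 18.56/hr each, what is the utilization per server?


ρ = λ/(cμ) = 23.52/(2·18.56) = 23.52/37.12 = 0.6336

Final: 0.6336


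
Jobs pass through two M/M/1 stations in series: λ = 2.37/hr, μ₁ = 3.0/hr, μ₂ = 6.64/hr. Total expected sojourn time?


Each node sees arrival rate λ = 2.37/hr (tandem ⇒ throughput preserved).
W₁ = 1/(μ₁−λ) = 1/(3.0−2.37) = 1.58730 hr
W₂ = 1/(μ₂−λ) = 1/(6.64−2.37) = 0.23419 hr
W_total = W₁ + W₂ = 1.58730 + 0.23419 = 1.82149 hr

Final: 1.82149 hr


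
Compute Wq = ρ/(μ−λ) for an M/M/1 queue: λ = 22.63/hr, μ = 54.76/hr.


ρ = 22.63/54.76 = 0.4133
Wq = ρ/(μ−λ) = 0.4133/(54.76 − 22.63) = 0.4133/32.13 = 0.01286 hr

Final: 0.01286 hr


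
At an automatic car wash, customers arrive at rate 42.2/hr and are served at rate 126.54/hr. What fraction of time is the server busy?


ρ = λ/μ = 42.2/126.54 = 0.3335

Final: 0.3335


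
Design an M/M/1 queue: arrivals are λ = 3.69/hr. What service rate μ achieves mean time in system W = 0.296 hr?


W = 1/(μ−λ) ⇒ μ − λ = 1/W = 1/0.296 = 3.3784
μ = λ + 1/W = 3.69 + 3.3784 = 7.0684 per hr

Final: 7.0684 /hr


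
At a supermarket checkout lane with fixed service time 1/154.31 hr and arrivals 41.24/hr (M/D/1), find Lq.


ρ = 41.24/154.31 = 0.2673
M/D/1: Lq = ρ²/(2(1−ρ)) = 0.07142/(2·0.7327) = 0.04874

Final: 0.04874


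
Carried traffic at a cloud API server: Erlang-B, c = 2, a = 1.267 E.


B(2,1.267) = 0.261478 (Erlang-B)
Carried load = a(1 − B) = 1.267·(1 − 0.261478) = 1.267·0.738522 = 0.9357 E

Final: 0.9357 Erlangs


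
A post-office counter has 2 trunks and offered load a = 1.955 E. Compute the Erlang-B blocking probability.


B(c,a) = (a^c/c!) / Σ_{k=0}^{c} a^k/k!
a^2/2! = 1.911013
Σ terms (k=0..2): 1.00000 + 1.95500 + 1.91101 = 4.866013
B = 1.911013/4.866013 = 0.392727

Final: 0.392727


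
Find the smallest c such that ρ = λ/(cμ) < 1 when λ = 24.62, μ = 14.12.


Stability requires cμ > λ ⇔ c > λ/μ.
λ/μ = 24.62/14.12 = 1.7436
Minimum integer c = ⌊1.7436⌋ + 1 = 2
Check: 2·14.12 = 28.24 > 24.62, while 1·14.12 = 14.12 ≤ 24.62

Final: 2 servers


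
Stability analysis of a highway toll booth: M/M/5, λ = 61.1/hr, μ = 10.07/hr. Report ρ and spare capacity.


Total capacity cμ = 5·10.07 = 50.35/hr
ρ = λ/(cμ) = 61.1/50.35 = 1.2135
Stable ⇔ ρ < 1: NO
Spare capacity = cμ − λ = 50.35 − 61.1 = -10.75/hr

Final: ρ = 1.2135; unstable; margin = -10.75/hr


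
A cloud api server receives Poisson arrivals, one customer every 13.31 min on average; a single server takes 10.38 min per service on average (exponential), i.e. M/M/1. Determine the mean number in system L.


λ = 60/13.31 = 4.5079 /hr
μ = 60/10.38 = 5.7803 /hr
ρ = λ/μ = 4.5079/5.7803 = 0.7799
L = ρ/(1−ρ) = 0.7799/0.2201 = 3.5427

Final: 3.5427


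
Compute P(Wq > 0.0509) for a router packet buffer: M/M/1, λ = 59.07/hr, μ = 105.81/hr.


ρ = 59.07/105.81 = 0.5583
P(Wq > t) = ρ·e^{−(μ−λ)t} = 0.5583·e^{−2.3791}
= 0.5583·0.092637 = 0.051716

Final: 0.051716


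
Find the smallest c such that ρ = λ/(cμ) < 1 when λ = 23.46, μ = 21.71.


Stability requires cμ > λ ⇔ c > λ/μ.
λ/μ = 23.46/21.71 = 1.0806
Minimum integer c = ⌊1.0806⌋ + 1 = 2
Check: 2·21.71 = 43.42 > 23.46, while 1·21.71 = 21.71 ≤ 23.46

Final: 2 servers


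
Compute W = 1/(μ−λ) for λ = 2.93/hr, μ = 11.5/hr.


W = 1/(μ−λ) = 1/(11.5 − 2.93) = 1/8.57 = 0.1167 hr

Final: 0.1167 hr


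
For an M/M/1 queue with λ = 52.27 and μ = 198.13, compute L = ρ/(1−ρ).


ρ = λ/μ = 52.27/198.13 = 0.2638
L = ρ/(1−ρ) = 0.2638/(1 − 0.2638) = 0.2638/0.7362 = 0.3584

Final: 0.3584


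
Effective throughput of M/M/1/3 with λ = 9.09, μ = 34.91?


ρ = 0.2604; P_K = (1−ρ)ρ^3/(1−ρ^4) = 0.013117
λ_eff = λ(1 − P_K) = 9.09·(1 − 0.013117) = 9.09·0.986883 = 8.9708 /hr

Final: 8.9708 /hr


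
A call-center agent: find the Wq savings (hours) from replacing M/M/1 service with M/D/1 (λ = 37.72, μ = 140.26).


ρ = 37.72/140.26 = 0.2689
Wq(M/M/1) = ρ/(μ−λ) = 0.2689/102.54 = 0.002623 hr
Wq(M/D/1) = ρ/(2(μ−λ)) = 0.001311 hr
Savings = 0.002623 − 0.001311 = 0.001311 hr

Final: 0.001311 hr


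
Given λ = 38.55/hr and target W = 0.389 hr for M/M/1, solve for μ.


W = 1/(μ−λ) ⇒ μ − λ = 1/W = 1/0.389 = 2.5707
μ = λ + 1/W = 38.55 + 2.5707 = 41.1207 per hr

Final: 41.1207 /hr


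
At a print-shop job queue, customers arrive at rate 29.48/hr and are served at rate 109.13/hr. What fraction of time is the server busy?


ρ = λ/μ = 29.48/109.13 = 0.2701

Final: 0.2701


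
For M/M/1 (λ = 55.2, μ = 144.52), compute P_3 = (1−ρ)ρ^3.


ρ = 55.2/144.52 = 0.3820
P_n = (1−ρ)·ρ^n = (1 − 0.3820)·0.3820^3 = 0.6180·0.055723 = 0.034439

Final: 0.034439


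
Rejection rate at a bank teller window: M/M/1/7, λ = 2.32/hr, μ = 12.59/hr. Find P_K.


ρ = λ/μ = 2.32/12.59 = 0.1843
P_K = (1−ρ)ρ^K/(1−ρ^(K+1)) = (0.8157·0.000007215)/(1 − 0.000001330)
= 0.000005885/0.999999 = 0.000005885

Final: 0.000005885


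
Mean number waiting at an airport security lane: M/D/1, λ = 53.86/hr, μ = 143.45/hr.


ρ = 53.86/143.45 = 0.3755
M/D/1: Lq = ρ²/(2(1−ρ)) = 0.1410/(2·0.6245) = 0.11286

Final: 0.11286


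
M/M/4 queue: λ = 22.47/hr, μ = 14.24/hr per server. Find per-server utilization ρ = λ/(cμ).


ρ = λ/(cμ) = 22.47/(4·14.24) = 22.47/56.96 = 0.3945

Final: 0.3945


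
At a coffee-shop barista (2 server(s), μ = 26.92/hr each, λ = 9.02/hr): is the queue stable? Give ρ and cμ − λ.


Total capacity cμ = 2·26.92 = 53.84/hr
ρ = λ/(cμ) = 9.02/53.84 = 0.1675
Stable ⇔ ρ < 1: YES
Spare capacity = cμ − λ = 53.84 − 9.02 = 44.82/hr

Final: ρ = 0.1675; stable; margin = 44.82/hr


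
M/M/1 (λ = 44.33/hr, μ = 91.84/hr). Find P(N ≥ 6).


ρ = 44.33/91.84 = 0.4827
P(N ≥ n) = ρ^n = 0.4827^6 = 0.012647

Final: 0.012647


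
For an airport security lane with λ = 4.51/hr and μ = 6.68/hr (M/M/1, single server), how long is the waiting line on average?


ρ = 4.51/6.68 = 0.6751
Lq = ρ²/(1−ρ) = 0.4558/0.3249 = 1.4032

Final: 1.4032


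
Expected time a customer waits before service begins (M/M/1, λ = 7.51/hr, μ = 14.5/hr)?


ρ = 7.51/14.5 = 0.5179
Wq = ρ/(μ−λ) = 0.5179/(14.5 − 7.51) = 0.5179/6.99 = 0.07410 hr

Final: 0.07410 hr


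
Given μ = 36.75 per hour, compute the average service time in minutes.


Mean service time = 1/μ = 1/36.75 hour = 0.02721 hour
In minutes: 0.02721 × 60 = 1.6327 min

Final: 1.6327 min


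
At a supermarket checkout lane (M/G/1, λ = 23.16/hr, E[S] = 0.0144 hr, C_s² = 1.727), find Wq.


ρ = λ·E[S] = 23.16·0.0144 = 0.3335
E[S²] = E[S]²(1+C_s²) = 0.0144²·(1+1.727) = 0.0005655
Wq = λ·E[S²]/(2(1−ρ)) = 23.16·0.0005655/(2·0.6665) = 0.009825 hr

Final: 0.009825 hr


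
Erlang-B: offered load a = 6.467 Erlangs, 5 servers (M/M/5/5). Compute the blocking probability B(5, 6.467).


B(c,a) = (a^c/c!) / Σ_{k=0}^{c} a^k/k!
a^5/5! = 94.261220
Σ terms (k=0..5): 1.00000 + 6.46700 + 20.91104 + 45.07724 + 72.87863 + 94.26122 = 240.595137
B = 94.261220/240.595137 = 0.391784

Final: 0.391784


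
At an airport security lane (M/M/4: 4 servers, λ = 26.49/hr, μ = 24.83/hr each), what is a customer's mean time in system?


a = 1.0669; ρ = 0.2667; P₀ = 0.343415
Lq = P₀·a^c·ρ/(c!(1−ρ)²) = 0.009194
Wq = Lq/λ = 0.009194/26.49 = 0.0003471 hr
W = Wq + 1/μ = 0.0003471 + 0.04027 = 0.04062 hr

Final: 0.04062 hr


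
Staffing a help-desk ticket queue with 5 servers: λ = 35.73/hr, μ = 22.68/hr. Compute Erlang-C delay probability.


a = λ/μ = 1.5754; ρ = a/5 = 0.3151
P₀ = 0.206496 (from M/M/c formula)
C(c,a) = [a^c/(c!(1−ρ))]·P₀ = [9.70398/(120·0.6849)]·0.206496
= 0.11807·0.206496 = 0.024380

Final: 0.024380


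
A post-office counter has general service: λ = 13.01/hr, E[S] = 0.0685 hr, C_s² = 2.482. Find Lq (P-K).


ρ = λ·E[S] = 13.01·0.0685 = 0.8912
Lq = ρ²(1+C_s²)/(2(1−ρ)) = 0.7942·(1+2.482)/(2·0.1088)
= 0.7942·3.4820/0.2176 = 12.70708

Final: 12.70708


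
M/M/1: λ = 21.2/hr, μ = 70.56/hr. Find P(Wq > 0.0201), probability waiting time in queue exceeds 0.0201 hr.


ρ = 21.2/70.56 = 0.3005
P(Wq > t) = ρ·e^{−(μ−λ)t} = 0.3005·e^{−0.9921}
= 0.3005·0.370784 = 0.111403

Final: 0.111403


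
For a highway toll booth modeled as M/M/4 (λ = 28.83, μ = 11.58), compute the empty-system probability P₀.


a = λ/μ = 28.83/11.58 = 2.4896; ρ = a/c = 0.6224
Σ_{k=0}^{3} a^k/k! (terms k=0..3) = 1.00000 + 2.48964 + 3.09915 + 2.57192 = 9.16070
Tail: a^4/(4!(1−ρ)) = 38.41885/(24·0.3776) = 4.23947
P₀ = 1/(9.16070 + 4.23947) = 1/13.40017 = 0.074626

Final: 0.074626


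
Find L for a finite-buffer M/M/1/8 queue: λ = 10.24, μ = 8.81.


ρ = 10.24/8.81 = 1.1623
L = ρ[1 − (K+1)ρ^K + Kρ^(K+1)] / [(1−ρ)(1−ρ^(K+1))]
Numerator: 1.1623·(1 − 9·3.331136 + 8·3.871831) = 2.318152
Denominator: (-0.1623)·(-2.871831) = 0.466143
L = 2.318152/0.466143 = 4.9730

Final: 4.9730


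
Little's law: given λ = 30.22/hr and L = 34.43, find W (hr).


W = L/λ = 34.43/30.22 = 1.1393 hr

Final: 1.1393 hr


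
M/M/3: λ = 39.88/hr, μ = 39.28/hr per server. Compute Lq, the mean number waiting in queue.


a = λ/μ = 1.0153; ρ = a/3 = 0.3384
P₀ = 0.357870
Lq = P₀·a^c·ρ / (c!·(1−ρ)²) = 0.357870·1.04653·0.3384/(6·0.43768)
= 0.04826

Final: 0.04826


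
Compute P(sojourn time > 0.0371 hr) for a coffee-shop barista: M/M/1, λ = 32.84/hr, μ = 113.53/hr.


W ~ Exponential(μ−λ) for M/M/1.
μ − λ = 113.53 − 32.84 = 80.6900
P(W > t) = e^{−(μ−λ)t} = e^{−2.9936} = 0.050107

Final: 0.050107


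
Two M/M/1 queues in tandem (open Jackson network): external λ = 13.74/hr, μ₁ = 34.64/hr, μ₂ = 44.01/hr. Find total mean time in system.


Each node sees arrival rate λ = 13.74/hr (tandem ⇒ throughput preserved).
W₁ = 1/(μ₁−λ) = 1/(34.64−13.74) = 0.04785 hr
W₂ = 1/(μ₂−λ) = 1/(44.01−13.74) = 0.03304 hr
W_total = W₁ + W₂ = 0.04785 + 0.03304 = 0.08088 hr

Final: 0.08088 hr


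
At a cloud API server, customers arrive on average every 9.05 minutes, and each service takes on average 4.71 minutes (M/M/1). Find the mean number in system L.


λ = 60/9.05 = 6.6298 /hr
μ = 60/4.71 = 12.7389 /hr
ρ = λ/μ = 6.6298/12.7389 = 0.5204
L = ρ/(1−ρ) = 0.5204/0.4796 = 1.0853

Final: 1.0853


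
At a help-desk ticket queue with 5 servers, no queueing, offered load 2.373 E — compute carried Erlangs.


B(5,2.373) = 0.060504 (Erlang-B)
Carried load = a(1 − B) = 2.373·(1 − 0.060504) = 2.373·0.939496 = 2.2294 E

Final: 2.2294 Erlangs


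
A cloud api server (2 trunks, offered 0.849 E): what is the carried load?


B(2,0.849) = 0.163121 (Erlang-B)
Carried load = a(1 − B) = 0.849·(1 − 0.163121) = 0.849·0.836879 = 0.7105 E

Final: 0.7105 Erlangs


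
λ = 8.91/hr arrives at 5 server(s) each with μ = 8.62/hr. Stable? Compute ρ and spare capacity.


Total capacity cμ = 5·8.62 = 43.10/hr
ρ = λ/(cμ) = 8.91/43.10 = 0.2067
Stable ⇔ ρ < 1: YES
Spare capacity = cμ − λ = 43.10 − 8.91 = 34.19/hr

Final: ρ = 0.2067; stable; margin = 34.19/hr


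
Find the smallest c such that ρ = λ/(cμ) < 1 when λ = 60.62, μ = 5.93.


Stability requires cμ > λ ⇔ c > λ/μ.
λ/μ = 60.62/5.93 = 10.2226
Minimum integer c = ⌊10.2226⌋ + 1 = 11
Check: 11·5.93 = 65.23 > 60.62, while 10·5.93 = 59.30 ≤ 60.62

Final: 11 servers


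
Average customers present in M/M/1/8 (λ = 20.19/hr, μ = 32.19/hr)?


ρ = 20.19/32.19 = 0.6272
L = ρ[1 − (K+1)ρ^K + Kρ^(K+1)] / [(1−ρ)(1−ρ^(K+1))]
Numerator: 0.6272·(1 − 9·0.023951 + 8·0.015022) = 0.567390
Denominator: (0.3728)·(0.984978) = 0.367186
L = 0.567390/0.367186 = 1.5452

Final: 1.5452


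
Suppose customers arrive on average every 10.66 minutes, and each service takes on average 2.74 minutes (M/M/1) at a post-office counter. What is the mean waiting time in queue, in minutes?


λ = 60/10.66 = 5.6285 /hr
μ = 60/2.74 = 21.8978 /hr
ρ = λ/μ = 5.6285/21.8978 = 0.2570
Wq = ρ/(μ−λ) = 0.2570/(21.8978−5.6285) = 0.01580 hr
In minutes: 0.01580·60 = 0.9479 min

Final: 0.9479 min


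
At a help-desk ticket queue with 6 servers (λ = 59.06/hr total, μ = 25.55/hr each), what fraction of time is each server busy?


ρ = λ/(cμ) = 59.06/(6·25.55) = 59.06/153.30 = 0.3853

Final: 0.3853


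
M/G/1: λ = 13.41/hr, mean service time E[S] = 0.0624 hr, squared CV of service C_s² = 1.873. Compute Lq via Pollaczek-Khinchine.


ρ = λ·E[S] = 13.41·0.0624 = 0.8368
Lq = ρ²(1+C_s²)/(2(1−ρ)) = 0.7002·(1+1.873)/(2·0.1632)
= 0.7002·2.8730/0.3264 = 6.16268

Final: 6.16268


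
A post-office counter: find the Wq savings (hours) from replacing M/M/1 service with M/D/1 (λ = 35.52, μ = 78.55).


ρ = 35.52/78.55 = 0.4522
Wq(M/M/1) = ρ/(μ−λ) = 0.4522/43.03 = 0.01051 hr
Wq(M/D/1) = ρ/(2(μ−λ)) = 0.005254 hr
Savings = 0.01051 − 0.005254 = 0.005254 hr

Final: 0.005254 hr


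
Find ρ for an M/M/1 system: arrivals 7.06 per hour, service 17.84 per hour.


ρ = λ/μ = 7.06/17.84 = 0.3957

Final: 0.3957


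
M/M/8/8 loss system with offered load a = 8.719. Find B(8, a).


B(c,a) = (a^c/c!) / Σ_{k=0}^{c} a^k/k!
a^8/8! = 828.348133
Σ terms (k=0..8): 1.00000 + 8.71900 + 38.01048 + 110.47113 + 240.79944 + 419.90606 + 610.19349 + 760.03958 + 828.34813 = 3017.487304
B = 828.348133/3017.487304 = 0.274516

Final: 0.274516


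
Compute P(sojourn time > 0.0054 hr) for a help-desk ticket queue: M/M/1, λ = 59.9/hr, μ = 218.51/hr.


W ~ Exponential(μ−λ) for M/M/1.
μ − λ = 218.51 − 59.9 = 158.6100
P(W > t) = e^{−(μ−λ)t} = e^{−0.8565} = 0.424648

Final: 0.424648


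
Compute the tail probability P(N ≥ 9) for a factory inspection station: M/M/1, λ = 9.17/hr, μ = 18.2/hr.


ρ = 9.17/18.2 = 0.5038
P(N ≥ n) = ρ^n = 0.5038^9 = 0.002093

Final: 0.002093


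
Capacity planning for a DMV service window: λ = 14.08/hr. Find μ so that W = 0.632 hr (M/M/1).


W = 1/(μ−λ) ⇒ μ − λ = 1/W = 1/0.632 = 1.5823
μ = λ + 1/W = 14.08 + 1.5823 = 15.6623 per hr

Final: 15.6623 /hr
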